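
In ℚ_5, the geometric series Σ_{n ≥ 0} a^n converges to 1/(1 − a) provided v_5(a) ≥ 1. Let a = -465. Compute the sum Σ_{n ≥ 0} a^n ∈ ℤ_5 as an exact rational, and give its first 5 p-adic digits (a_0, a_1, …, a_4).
Σ a^n = 1/(1 − a) = 1/466;  first 5 digits = (1, 2, 0, 4, 4)

v_5(a) = 1 ≥ 1, so the series converges in ℤ_5 to 1/(1 − a) = 1/(1 − (-465)) = 1/466. Expand this rational in ℤ_5: compute digits iteratively via d_i = x_i mod 5, x_{i+1} = (x_i − d_i)/5. The first 5 digits are (1, 2, 0, 4, 4).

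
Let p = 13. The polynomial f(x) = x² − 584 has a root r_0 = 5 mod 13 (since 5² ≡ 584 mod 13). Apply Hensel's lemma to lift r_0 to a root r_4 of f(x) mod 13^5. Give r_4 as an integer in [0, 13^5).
r_4 = 207745 (mod 371293)

Hensel's recurrence: r_{i+1} = r_i − f(r_i)·(f′(r_i))^{-1} mod 13^{i+2}, with f′(x) = 2x. Iterate:
  r_0 = 5 (mod 13)
  r_1 = 44 (mod 169)
  r_2 = 1227 (mod 2197)
  r_3 = 7818 (mod 28561)
  r_4 = 207745 (mod 371293)
Final: r_4 = 207745, and one checks f(r_4) ≡ 0 mod 13^5.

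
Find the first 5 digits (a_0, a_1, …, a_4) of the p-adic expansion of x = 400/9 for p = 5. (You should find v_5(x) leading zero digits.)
(a_0, …, a_4) = (0, 0, 4, 4, 3)

v_5(400/9) = 2, so a_0 = ... = a_1 = 0. Factor out: x = 5^2 · u with u = 16/9 a unit in ℤ_5. Expand u iteratively via a_{v+i} = u_i mod 5, u_{i+1} = (u_i − a_{v+i})/5:
  u_0 = 16/9;  a_2 = 4;  u_1 = (u_0 − 4)/5 = -4/9
  u_1 = -4/9;  a_3 = 4;  u_2 = (u_1 − 4)/5 = -8/9
  u_2 = -8/9;  a_4 = 3;  u_3 = (u_2 − 3)/5 = -7/9
Digits: (0, 0, 4, 4, 3).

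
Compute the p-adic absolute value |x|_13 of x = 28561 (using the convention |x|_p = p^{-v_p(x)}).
|28561|_13 = 1/28561

Step 1 — compute v_13(x) by factoring powers of 13 out of the numerator and denominator: v_13(28561) = 4. Step 2 — apply |x|_p = p^{-v_p(x)} = 13^{-4} = 1/28561.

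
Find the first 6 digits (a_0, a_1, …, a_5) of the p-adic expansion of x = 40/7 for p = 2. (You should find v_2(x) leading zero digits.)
(a_0, …, a_5) = (0, 0, 0, 1, 1, 0)

v_2(40/7) = 3, so a_0 = ... = a_2 = 0. Factor out: x = 2^3 · u with u = 5/7 a unit in ℤ_2. Expand u iteratively via a_{v+i} = u_i mod 2, u_{i+1} = (u_i − a_{v+i})/2:
  u_0 = 5/7;  a_3 = 1;  u_1 = (u_0 − 1)/2 = -1/7
  u_1 = -1/7;  a_4 = 1;  u_2 = (u_1 − 1)/2 = -4/7
  u_2 = -4/7;  a_5 = 0;  u_3 = (u_2 − 0)/2 = -2/7
Digits: (0, 0, 0, 1, 1, 0).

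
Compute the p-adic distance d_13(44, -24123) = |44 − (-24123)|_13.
d_13(44, -24123) = 1/2197

Step 1 — x − y = 44 − (-24123) = 24167. Step 2 — v_13(24167) = 3 (factor: 24167 = (13^3 · 11); the sign does not affect v_p). Step 3 — |x − y|_13 = 13^{-3} = 1/2197.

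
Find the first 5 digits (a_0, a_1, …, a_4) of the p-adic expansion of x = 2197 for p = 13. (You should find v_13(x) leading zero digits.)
(a_0, …, a_4) = (0, 0, 0, 1, 0)

v_13(2197) = 3, so a_0 = ... = a_2 = 0. Factor out: x = 13^3 · u with u = 1 a unit in ℤ_13. Expand u iteratively via a_{v+i} = u_i mod 13, u_{i+1} = (u_i − a_{v+i})/13:
  u_0 = 1;  a_3 = 1;  u_1 = (u_0 − 1)/13 = 0
  u_1 = 0;  a_4 = 0;  u_2 = (u_1 − 0)/13 = 0
Digits: (0, 0, 0, 1, 0).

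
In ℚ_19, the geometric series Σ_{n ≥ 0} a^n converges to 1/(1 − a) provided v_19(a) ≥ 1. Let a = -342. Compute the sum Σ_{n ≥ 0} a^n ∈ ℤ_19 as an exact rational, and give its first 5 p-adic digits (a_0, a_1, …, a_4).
Σ a^n = 1/(1 − a) = 1/343;  first 5 digits = (1, 1, 0, 18, 17)

v_19(a) = 1 ≥ 1, so the series converges in ℤ_19 to 1/(1 − a) = 1/(1 − (-342)) = 1/343. Expand this rational in ℤ_19: compute digits iteratively via d_i = x_i mod 19, x_{i+1} = (x_i − d_i)/19. The first 5 digits are (1, 1, 0, 18, 17).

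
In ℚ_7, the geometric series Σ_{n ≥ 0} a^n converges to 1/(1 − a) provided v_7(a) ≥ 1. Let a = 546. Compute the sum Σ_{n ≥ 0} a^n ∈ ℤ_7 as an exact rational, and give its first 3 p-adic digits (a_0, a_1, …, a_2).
Σ a^n = 1/(1 − a) = -1/545;  first 3 digits = (1, 1, 5)

v_7(a) = 1 ≥ 1, so the series converges in ℤ_7 to 1/(1 − a) = 1/(1 − 546) = -1/545. Expand this rational in ℤ_7: compute digits iteratively via d_i = x_i mod 7, x_{i+1} = (x_i − d_i)/7. The first 3 digits are (1, 1, 5).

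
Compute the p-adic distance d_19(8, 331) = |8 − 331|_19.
d_19(8, 331) = 1/19

Step 1 — x − y = 8 − 331 = -323. Step 2 — v_19(-323) = 1 (factor: -323 = −(19^1 · 17); the sign does not affect v_p). Step 3 — |x − y|_19 = 19^{-1} = 1/19.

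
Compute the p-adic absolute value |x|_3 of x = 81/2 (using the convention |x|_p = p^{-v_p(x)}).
|81/2|_3 = 1/81

Step 1 — compute v_3(x) by factoring powers of 3 out of the numerator and denominator: v_3(81/2) = 4. Step 2 — apply |x|_p = p^{-v_p(x)} = 3^{-4} = 1/81.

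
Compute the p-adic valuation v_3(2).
v_3(2) = 0

v_3(n) is the largest exponent k such that 3^k divides n. Factor out: 2 = 3^0 · 2. (Sign doesn't affect v_p.) So v_3(2) = 0.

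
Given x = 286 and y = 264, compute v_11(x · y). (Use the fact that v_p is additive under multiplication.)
v_11(75504) = 2

v_p(x) = 1 (factor: 286 = 11^1 · 26); v_p(y) = 1 (factor: 264 = 11^1 · 24). Additivity: v_p(xy) = v_p(x) + v_p(y) = 1 + 1 = 2. (Direct check: xy = 75504 = 11^2 · (624).)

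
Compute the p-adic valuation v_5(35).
v_5(35) = 1

v_5(n) is the largest exponent k such that 5^k divides n. Factor out: 35 = 5^1 · 7. (Sign doesn't affect v_p.) So v_5(35) = 1.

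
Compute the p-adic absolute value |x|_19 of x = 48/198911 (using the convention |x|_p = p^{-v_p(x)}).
|48/198911|_19 = 6859

Step 1 — compute v_19(x) by factoring powers of 19 out of the numerator and denominator: v_19(48/198911) = -3. Step 2 — apply |x|_p = p^{-v_p(x)} = 19^{3} = 6859.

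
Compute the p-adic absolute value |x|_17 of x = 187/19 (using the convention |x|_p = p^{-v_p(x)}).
|187/19|_17 = 1/17

Step 1 — compute v_17(x) by factoring powers of 17 out of the numerator and denominator: v_17(187/19) = 1. Step 2 — apply |x|_p = p^{-v_p(x)} = 17^{-1} = 1/17.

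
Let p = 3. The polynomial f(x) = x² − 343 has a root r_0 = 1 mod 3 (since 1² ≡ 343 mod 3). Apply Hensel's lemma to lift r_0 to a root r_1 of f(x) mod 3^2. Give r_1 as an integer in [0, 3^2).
r_1 = 1 (mod 9)

Hensel's recurrence: r_{i+1} = r_i − f(r_i)·(f′(r_i))^{-1} mod 3^{i+2}, with f′(x) = 2x. Iterate:
  r_0 = 1 (mod 3)
  r_1 = 1 (mod 9)
Final: r_1 = 1, and one checks f(r_1) ≡ 0 mod 3^2.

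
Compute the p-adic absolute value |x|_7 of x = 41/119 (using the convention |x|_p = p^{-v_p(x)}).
|41/119|_7 = 7

Step 1 — compute v_7(x) by factoring powers of 7 out of the numerator and denominator: v_7(41/119) = -1. Step 2 — apply |x|_p = p^{-v_p(x)} = 7^{1} = 7.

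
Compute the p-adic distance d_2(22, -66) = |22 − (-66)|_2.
d_2(22, -66) = 1/8

Step 1 — x − y = 22 − (-66) = 88. Step 2 — v_2(88) = 3 (factor: 88 = (2^3 · 11); the sign does not affect v_p). Step 3 — |x − y|_2 = 2^{-3} = 1/8.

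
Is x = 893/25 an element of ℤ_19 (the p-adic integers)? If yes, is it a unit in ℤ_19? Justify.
x ∈ ℤ_19 but not a unit; v_19(x) = 1 > 0

ℤ_19 = {x ∈ ℚ_19 : v_19(x) ≥ 0} and ℤ_19^× = {x ∈ ℤ_19 : v_19(x) = 0}. Here v_19(893/25) = v_19(num) − v_19(den) = 1; compare against these criteria.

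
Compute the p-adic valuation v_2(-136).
v_2(-136) = 3

v_2(n) is the largest exponent k such that 2^k divides n. Factor out: -136 = -2^3 · 17. (Sign doesn't affect v_p.) So v_2(-136) = 3.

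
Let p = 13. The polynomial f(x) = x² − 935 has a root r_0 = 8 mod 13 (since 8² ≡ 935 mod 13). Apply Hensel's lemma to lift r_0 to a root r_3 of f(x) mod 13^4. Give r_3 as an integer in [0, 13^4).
r_3 = 17649 (mod 28561)

Hensel's recurrence: r_{i+1} = r_i − f(r_i)·(f′(r_i))^{-1} mod 13^{i+2}, with f′(x) = 2x. Iterate:
  r_0 = 8 (mod 13)
  r_1 = 73 (mod 169)
  r_2 = 73 (mod 2197)
  r_3 = 17649 (mod 28561)
Final: r_3 = 17649, and one checks f(r_3) ≡ 0 mod 13^4.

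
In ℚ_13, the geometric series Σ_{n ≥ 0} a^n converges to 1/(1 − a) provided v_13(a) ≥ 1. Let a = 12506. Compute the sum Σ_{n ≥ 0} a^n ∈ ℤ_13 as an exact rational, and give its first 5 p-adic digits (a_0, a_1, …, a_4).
Σ a^n = 1/(1 − a) = -1/12505;  first 5 digits = (1, 0, 9, 5, 3)

v_13(a) = 2 ≥ 1, so the series converges in ℤ_13 to 1/(1 − a) = 1/(1 − 12506) = -1/12505. Expand this rational in ℤ_13: compute digits iteratively via d_i = x_i mod 13, x_{i+1} = (x_i − d_i)/13. The first 5 digits are (1, 0, 9, 5, 3).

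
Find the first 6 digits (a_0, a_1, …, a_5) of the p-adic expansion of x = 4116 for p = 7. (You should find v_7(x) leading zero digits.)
(a_0, …, a_5) = (0, 0, 0, 5, 1, 0)

v_7(4116) = 3, so a_0 = ... = a_2 = 0. Factor out: x = 7^3 · u with u = 12 a unit in ℤ_7. Expand u iteratively via a_{v+i} = u_i mod 7, u_{i+1} = (u_i − a_{v+i})/7:
  u_0 = 12;  a_3 = 5;  u_1 = (u_0 − 5)/7 = 1
  u_1 = 1;  a_4 = 1;  u_2 = (u_1 − 1)/7 = 0
  u_2 = 0;  a_5 = 0;  u_3 = (u_2 − 0)/7 = 0
Digits: (0, 0, 0, 5, 1, 0).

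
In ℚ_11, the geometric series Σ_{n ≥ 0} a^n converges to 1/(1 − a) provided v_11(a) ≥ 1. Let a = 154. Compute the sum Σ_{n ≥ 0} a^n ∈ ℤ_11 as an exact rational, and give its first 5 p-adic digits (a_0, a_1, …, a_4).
Σ a^n = 1/(1 − a) = -1/153;  first 5 digits = (1, 3, 10, 0, 2)

v_11(a) = 1 ≥ 1, so the series converges in ℤ_11 to 1/(1 − a) = 1/(1 − 154) = -1/153. Expand this rational in ℤ_11: compute digits iteratively via d_i = x_i mod 11, x_{i+1} = (x_i − d_i)/11. The first 5 digits are (1, 3, 10, 0, 2).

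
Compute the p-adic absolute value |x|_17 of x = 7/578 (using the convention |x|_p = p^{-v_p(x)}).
|7/578|_17 = 289

Step 1 — compute v_17(x) by factoring powers of 17 out of the numerator and denominator: v_17(7/578) = -2. Step 2 — apply |x|_p = p^{-v_p(x)} = 17^{2} = 289.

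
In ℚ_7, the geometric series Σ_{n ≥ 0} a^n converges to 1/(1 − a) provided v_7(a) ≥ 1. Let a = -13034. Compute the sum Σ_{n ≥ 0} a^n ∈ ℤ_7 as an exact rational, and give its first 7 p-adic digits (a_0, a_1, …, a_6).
Σ a^n = 1/(1 − a) = 1/13035;  first 7 digits = (1, 0, 0, 4, 1, 6, 1)

v_7(a) = 3 ≥ 1, so the series converges in ℤ_7 to 1/(1 − a) = 1/(1 − (-13034)) = 1/13035. Expand this rational in ℤ_7: compute digits iteratively via d_i = x_i mod 7, x_{i+1} = (x_i − d_i)/7. The first 7 digits are (1, 0, 0, 4, 1, 6, 1).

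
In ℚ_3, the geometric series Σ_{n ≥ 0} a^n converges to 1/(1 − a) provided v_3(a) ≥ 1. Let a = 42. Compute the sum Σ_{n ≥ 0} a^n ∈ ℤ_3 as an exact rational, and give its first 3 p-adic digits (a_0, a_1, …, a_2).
Σ a^n = 1/(1 − a) = -1/41;  first 3 digits = (1, 2, 2)

v_3(a) = 1 ≥ 1, so the series converges in ℤ_3 to 1/(1 − a) = 1/(1 − 42) = -1/41. Expand this rational in ℤ_3: compute digits iteratively via d_i = x_i mod 3, x_{i+1} = (x_i − d_i)/3. The first 3 digits are (1, 2, 2).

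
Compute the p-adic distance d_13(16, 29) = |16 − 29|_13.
d_13(16, 29) = 1/13

Step 1 — x − y = 16 − 29 = -13. Step 2 — v_13(-13) = 1 (factor: -13 = −(13^1 · 1); the sign does not affect v_p). Step 3 — |x − y|_13 = 13^{-1} = 1/13.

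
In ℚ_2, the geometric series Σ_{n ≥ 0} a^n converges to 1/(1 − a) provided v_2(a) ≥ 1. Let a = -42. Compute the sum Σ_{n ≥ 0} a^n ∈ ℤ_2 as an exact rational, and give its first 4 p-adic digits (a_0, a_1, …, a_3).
Σ a^n = 1/(1 − a) = 1/43;  first 4 digits = (1, 1, 0, 0)

v_2(a) = 1 ≥ 1, so the series converges in ℤ_2 to 1/(1 − a) = 1/(1 − (-42)) = 1/43. Expand this rational in ℤ_2: compute digits iteratively via d_i = x_i mod 2, x_{i+1} = (x_i − d_i)/2. The first 4 digits are (1, 1, 0, 0).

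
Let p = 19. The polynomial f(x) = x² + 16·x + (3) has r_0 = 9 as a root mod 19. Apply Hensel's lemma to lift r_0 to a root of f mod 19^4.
r_3 = 20282 (mod 130321)

Hensel: r_{i+1} = r_i − f(r_i)·(f′(r_i))^{-1} mod 19^{i+2}, f′(x) = 2x + 16. Iterate:
  r_0 = 9 (mod 19)
  r_1 = 66 (mod 361)
  r_2 = 6564 (mod 6859)
  r_3 = 20282 (mod 130321)
Final: r = 20282 satisfies f(r) ≡ 0 mod 19^4.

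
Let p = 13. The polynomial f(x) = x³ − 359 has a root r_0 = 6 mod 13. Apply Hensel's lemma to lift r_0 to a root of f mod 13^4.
r_3 = 19519 (mod 28561)

Hensel: r_{i+1} = r_i − f(r_i)/f′(r_i) mod 13^{i+2}, where f′(x) = 3x². Iterate:
  r_0 = 6 (mod 13)
  r_1 = 84 (mod 169)
  r_2 = 1943 (mod 2197)
  r_3 = 19519 (mod 28561)
Final: r = 19519 with f(r) ≡ 0 mod 13^4.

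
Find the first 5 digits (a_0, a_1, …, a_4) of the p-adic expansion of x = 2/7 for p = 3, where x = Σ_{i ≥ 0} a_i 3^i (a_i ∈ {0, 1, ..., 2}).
(a_0, …, a_4) = (2, 2, 0, 1, 0)

v_3(2/7) = 0 (numerator and denominator both coprime to 3), so x ∈ ℤ_3^×. Compute digits iteratively via a_i = x_i mod 3, x_{i+1} = (x_i − a_i)/3, with x_0 = x:
  x_0 = 2/7;  a_0 = 2;  x_1 = (x_0 − 2)/3 = -4/7
  x_1 = -4/7;  a_1 = 2;  x_2 = (x_1 − 2)/3 = -6/7
  x_2 = -6/7;  a_2 = 0;  x_3 = (x_2 − 0)/3 = -2/7
  x_3 = -2/7;  a_3 = 1;  x_4 = (x_3 − 1)/3 = -3/7
  x_4 = -3/7;  a_4 = 0;  x_5 = (x_4 − 0)/3 = -1/7
Digits: (2, 2, 0, 1, 0).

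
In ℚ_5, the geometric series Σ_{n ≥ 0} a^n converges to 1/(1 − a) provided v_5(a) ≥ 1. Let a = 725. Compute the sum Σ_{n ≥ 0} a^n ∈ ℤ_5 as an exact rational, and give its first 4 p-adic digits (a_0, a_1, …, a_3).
Σ a^n = 1/(1 − a) = -1/724;  first 4 digits = (1, 0, 4, 0)

v_5(a) = 2 ≥ 1, so the series converges in ℤ_5 to 1/(1 − a) = 1/(1 − 725) = -1/724. Expand this rational in ℤ_5: compute digits iteratively via d_i = x_i mod 5, x_{i+1} = (x_i − d_i)/5. The first 4 digits are (1, 0, 4, 0).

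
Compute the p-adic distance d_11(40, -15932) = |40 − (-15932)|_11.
d_11(40, -15932) = 1/1331

Step 1 — x − y = 40 − (-15932) = 15972. Step 2 — v_11(15972) = 3 (factor: 15972 = (11^3 · 12); the sign does not affect v_p). Step 3 — |x − y|_11 = 11^{-3} = 1/1331.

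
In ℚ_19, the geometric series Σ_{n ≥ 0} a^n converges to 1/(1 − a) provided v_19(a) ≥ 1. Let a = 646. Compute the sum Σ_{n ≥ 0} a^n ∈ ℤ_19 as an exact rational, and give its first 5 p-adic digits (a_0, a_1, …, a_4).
Σ a^n = 1/(1 − a) = -1/645;  first 5 digits = (1, 15, 17, 15, 9)

v_19(a) = 1 ≥ 1, so the series converges in ℤ_19 to 1/(1 − a) = 1/(1 − 646) = -1/645. Expand this rational in ℤ_19: compute digits iteratively via d_i = x_i mod 19, x_{i+1} = (x_i − d_i)/19. The first 5 digits are (1, 15, 17, 15, 9).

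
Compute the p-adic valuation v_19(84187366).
v_19(84187366) = 5

v_19(n) is the largest exponent k such that 19^k divides n. Factor out: 84187366 = 19^5 · 34. (Sign doesn't affect v_p.) So v_19(84187366) = 5.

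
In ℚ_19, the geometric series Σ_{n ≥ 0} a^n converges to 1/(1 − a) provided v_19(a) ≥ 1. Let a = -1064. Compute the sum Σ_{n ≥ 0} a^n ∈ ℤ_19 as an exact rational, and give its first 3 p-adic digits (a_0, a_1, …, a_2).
Σ a^n = 1/(1 − a) = 1/1065;  first 3 digits = (1, 1, 17)

v_19(a) = 1 ≥ 1, so the series converges in ℤ_19 to 1/(1 − a) = 1/(1 − (-1064)) = 1/1065. Expand this rational in ℤ_19: compute digits iteratively via d_i = x_i mod 19, x_{i+1} = (x_i − d_i)/19. The first 3 digits are (1, 1, 17).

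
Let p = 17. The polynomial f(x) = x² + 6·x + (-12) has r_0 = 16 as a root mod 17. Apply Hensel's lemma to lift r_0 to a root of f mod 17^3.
r_2 = 2532 (mod 4913)

Hensel: r_{i+1} = r_i − f(r_i)·(f′(r_i))^{-1} mod 17^{i+2}, f′(x) = 2x + 6. Iterate:
  r_0 = 16 (mod 17)
  r_1 = 220 (mod 289)
  r_2 = 2532 (mod 4913)
Final: r = 2532 satisfies f(r) ≡ 0 mod 17^3.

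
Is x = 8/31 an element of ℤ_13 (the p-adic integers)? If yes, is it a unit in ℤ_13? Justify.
x ∈ ℤ_13^× (unit); v_13(x) = 0

ℤ_13 = {x ∈ ℚ_13 : v_13(x) ≥ 0} and ℤ_13^× = {x ∈ ℤ_13 : v_13(x) = 0}. Here v_13(8/31) = v_13(num) − v_13(den) = 0; compare against these criteria.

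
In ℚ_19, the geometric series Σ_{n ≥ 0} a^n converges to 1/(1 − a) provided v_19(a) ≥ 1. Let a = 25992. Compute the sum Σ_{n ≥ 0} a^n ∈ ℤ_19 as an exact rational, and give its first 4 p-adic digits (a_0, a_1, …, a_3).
Σ a^n = 1/(1 − a) = -1/25991;  first 4 digits = (1, 0, 15, 3)

v_19(a) = 2 ≥ 1, so the series converges in ℤ_19 to 1/(1 − a) = 1/(1 − 25992) = -1/25991. Expand this rational in ℤ_19: compute digits iteratively via d_i = x_i mod 19, x_{i+1} = (x_i − d_i)/19. The first 4 digits are (1, 0, 15, 3).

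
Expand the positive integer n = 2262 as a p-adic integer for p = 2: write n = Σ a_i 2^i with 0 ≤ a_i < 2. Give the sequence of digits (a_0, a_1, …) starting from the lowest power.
(a_0, a_1, …) = (0, 1, 1, 0, 1, 0, 1, 1, 0, 0, 0, 1)

Repeated division by 2 gives the digits low-to-high: 2262 = 1·2^1 + 1·2^2 + 1·2^4 + 1·2^6 + 1·2^7 + 1·2^11. Digit sequence: (0, 1, 1, 0, 1, 0, 1, 1, 0, 0, 0, 1).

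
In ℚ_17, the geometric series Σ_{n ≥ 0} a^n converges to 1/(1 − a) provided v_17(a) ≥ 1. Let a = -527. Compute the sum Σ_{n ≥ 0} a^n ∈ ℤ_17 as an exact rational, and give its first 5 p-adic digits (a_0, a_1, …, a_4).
Σ a^n = 1/(1 − a) = 1/528;  first 5 digits = (1, 3, 7, 15, 14)

v_17(a) = 1 ≥ 1, so the series converges in ℤ_17 to 1/(1 − a) = 1/(1 − (-527)) = 1/528. Expand this rational in ℤ_17: compute digits iteratively via d_i = x_i mod 17, x_{i+1} = (x_i − d_i)/17. The first 5 digits are (1, 3, 7, 15, 14).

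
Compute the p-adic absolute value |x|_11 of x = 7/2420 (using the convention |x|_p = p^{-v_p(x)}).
|7/2420|_11 = 121

Step 1 — compute v_11(x) by factoring powers of 11 out of the numerator and denominator: v_11(7/2420) = -2. Step 2 — apply |x|_p = p^{-v_p(x)} = 11^{2} = 121.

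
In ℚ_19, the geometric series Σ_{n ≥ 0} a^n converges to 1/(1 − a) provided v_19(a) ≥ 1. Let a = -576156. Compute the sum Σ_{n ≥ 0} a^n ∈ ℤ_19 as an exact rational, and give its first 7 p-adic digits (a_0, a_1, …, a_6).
Σ a^n = 1/(1 − a) = 1/576157;  first 7 digits = (1, 0, 0, 11, 14, 18, 6)

v_19(a) = 3 ≥ 1, so the series converges in ℤ_19 to 1/(1 − a) = 1/(1 − (-576156)) = 1/576157. Expand this rational in ℤ_19: compute digits iteratively via d_i = x_i mod 19, x_{i+1} = (x_i − d_i)/19. The first 7 digits are (1, 0, 0, 11, 14, 18, 6).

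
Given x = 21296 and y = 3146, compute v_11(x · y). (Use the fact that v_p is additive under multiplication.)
v_11(66997216) = 5

v_p(x) = 3 (factor: 21296 = 11^3 · 16); v_p(y) = 2 (factor: 3146 = 11^2 · 26). Additivity: v_p(xy) = v_p(x) + v_p(y) = 3 + 2 = 5. (Direct check: xy = 66997216 = 11^5 · (416).)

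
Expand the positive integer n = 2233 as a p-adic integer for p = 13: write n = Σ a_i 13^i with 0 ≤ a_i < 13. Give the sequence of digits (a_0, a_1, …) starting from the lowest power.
(a_0, a_1, …) = (10, 2, 0, 1)

Repeated division by 13 gives the digits low-to-high: 2233 = 10 + 2·13^1 + 1·13^3. Digit sequence: (10, 2, 0, 1).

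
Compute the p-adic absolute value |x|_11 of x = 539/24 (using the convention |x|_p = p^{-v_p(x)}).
|539/24|_11 = 1/11

Step 1 — compute v_11(x) by factoring powers of 11 out of the numerator and denominator: v_11(539/24) = 1. Step 2 — apply |x|_p = p^{-v_p(x)} = 11^{-1} = 1/11.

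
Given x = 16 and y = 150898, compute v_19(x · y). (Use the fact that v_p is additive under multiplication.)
v_19(2414368) = 3

v_p(x) = 0 (factor: 16 = 19^0 · 16); v_p(y) = 3 (factor: 150898 = 19^3 · 22). Additivity: v_p(xy) = v_p(x) + v_p(y) = 0 + 3 = 3. (Direct check: xy = 2414368 = 19^3 · (352).)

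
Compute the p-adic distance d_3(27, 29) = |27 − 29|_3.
d_3(27, 29) = 1

Step 1 — x − y = 27 − 29 = -2. Step 2 — v_3(-2) = 0 (factor: -2 = −(3^0 · 2); the sign does not affect v_p). Step 3 — |x − y|_3 = 3^{0} = 1.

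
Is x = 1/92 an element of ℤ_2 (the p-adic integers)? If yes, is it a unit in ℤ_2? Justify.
x ∉ ℤ_2 (v_2(x) = -2 < 0)

ℤ_2 = {x ∈ ℚ_2 : v_2(x) ≥ 0} and ℤ_2^× = {x ∈ ℤ_2 : v_2(x) = 0}. Here v_2(1/92) = v_2(num) − v_2(den) = -2; compare against these criteria.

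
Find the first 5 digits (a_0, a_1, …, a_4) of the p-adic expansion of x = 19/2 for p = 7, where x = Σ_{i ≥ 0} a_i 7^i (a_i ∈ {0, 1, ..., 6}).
(a_0, …, a_4) = (6, 4, 3, 3, 3)

v_7(19/2) = 0 (numerator and denominator both coprime to 7), so x ∈ ℤ_7^×. Compute digits iteratively via a_i = x_i mod 7, x_{i+1} = (x_i − a_i)/7, with x_0 = x:
  x_0 = 19/2;  a_0 = 6;  x_1 = (x_0 − 6)/7 = 1/2
  x_1 = 1/2;  a_1 = 4;  x_2 = (x_1 − 4)/7 = -1/2
  x_2 = -1/2;  a_2 = 3;  x_3 = (x_2 − 3)/7 = -1/2
  x_3 = -1/2;  a_3 = 3;  x_4 = (x_3 − 3)/7 = -1/2
  x_4 = -1/2;  a_4 = 3;  x_5 = (x_4 − 3)/7 = -1/2
Digits: (6, 4, 3, 3, 3).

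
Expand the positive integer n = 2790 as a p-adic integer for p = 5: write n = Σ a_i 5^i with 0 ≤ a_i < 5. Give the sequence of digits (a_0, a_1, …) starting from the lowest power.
(a_0, a_1, …) = (0, 3, 1, 2, 4)

Repeated division by 5 gives the digits low-to-high: 2790 = 3·5^1 + 1·5^2 + 2·5^3 + 4·5^4. Digit sequence: (0, 3, 1, 2, 4).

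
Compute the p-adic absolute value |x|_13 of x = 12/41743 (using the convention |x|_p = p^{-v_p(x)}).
|12/41743|_13 = 2197

Step 1 — compute v_13(x) by factoring powers of 13 out of the numerator and denominator: v_13(12/41743) = -3. Step 2 — apply |x|_p = p^{-v_p(x)} = 13^{3} = 2197.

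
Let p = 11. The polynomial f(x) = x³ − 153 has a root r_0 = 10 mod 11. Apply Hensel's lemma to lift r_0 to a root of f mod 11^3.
r_2 = 615 (mod 1331)

Hensel: r_{i+1} = r_i − f(r_i)/f′(r_i) mod 11^{i+2}, where f′(x) = 3x². Iterate:
  r_0 = 10 (mod 11)
  r_1 = 10 (mod 121)
  r_2 = 615 (mod 1331)
Final: r = 615 with f(r) ≡ 0 mod 11^3.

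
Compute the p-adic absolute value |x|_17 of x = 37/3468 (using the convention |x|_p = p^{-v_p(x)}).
|37/3468|_17 = 289

Step 1 — compute v_17(x) by factoring powers of 17 out of the numerator and denominator: v_17(37/3468) = -2. Step 2 — apply |x|_p = p^{-v_p(x)} = 17^{2} = 289.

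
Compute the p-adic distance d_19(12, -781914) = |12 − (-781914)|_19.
d_19(12, -781914) = 1/130321

Step 1 — x − y = 12 − (-781914) = 781926. Step 2 — v_19(781926) = 4 (factor: 781926 = (19^4 · 6); the sign does not affect v_p). Step 3 — |x − y|_19 = 19^{-4} = 1/130321.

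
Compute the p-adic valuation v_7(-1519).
v_7(-1519) = 2

v_7(n) is the largest exponent k such that 7^k divides n. Factor out: -1519 = -7^2 · 31. (Sign doesn't affect v_p.) So v_7(-1519) = 2.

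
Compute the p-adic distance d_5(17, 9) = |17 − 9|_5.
d_5(17, 9) = 1

Step 1 — x − y = 17 − 9 = 8. Step 2 — v_5(8) = 0 (factor: 8 = (5^0 · 8); the sign does not affect v_p). Step 3 — |x − y|_5 = 5^{0} = 1.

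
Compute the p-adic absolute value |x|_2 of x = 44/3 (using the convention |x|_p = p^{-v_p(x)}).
|44/3|_2 = 1/4

Step 1 — compute v_2(x) by factoring powers of 2 out of the numerator and denominator: v_2(44/3) = 2. Step 2 — apply |x|_p = p^{-v_p(x)} = 2^{-2} = 1/4.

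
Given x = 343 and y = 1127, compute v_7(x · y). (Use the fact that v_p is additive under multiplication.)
v_7(386561) = 5

v_p(x) = 3 (factor: 343 = 7^3 · 1); v_p(y) = 2 (factor: 1127 = 7^2 · 23). Additivity: v_p(xy) = v_p(x) + v_p(y) = 3 + 2 = 5. (Direct check: xy = 386561 = 7^5 · (23).)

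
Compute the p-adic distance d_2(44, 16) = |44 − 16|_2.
d_2(44, 16) = 1/4

Step 1 — x − y = 44 − 16 = 28. Step 2 — v_2(28) = 2 (factor: 28 = (2^2 · 7); the sign does not affect v_p). Step 3 — |x − y|_2 = 2^{-2} = 1/4.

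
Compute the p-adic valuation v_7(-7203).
v_7(-7203) = 4

v_7(n) is the largest exponent k such that 7^k divides n. Factor out: -7203 = -7^4 · 3. (Sign doesn't affect v_p.) So v_7(-7203) = 4.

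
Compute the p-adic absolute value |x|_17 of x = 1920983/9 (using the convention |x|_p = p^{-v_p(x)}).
|1920983/9|_17 = 1/83521

Step 1 — compute v_17(x) by factoring powers of 17 out of the numerator and denominator: v_17(1920983/9) = 4. Step 2 — apply |x|_p = p^{-v_p(x)} = 17^{-4} = 1/83521.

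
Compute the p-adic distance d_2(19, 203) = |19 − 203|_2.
d_2(19, 203) = 1/8

Step 1 — x − y = 19 − 203 = -184. Step 2 — v_2(-184) = 3 (factor: -184 = −(2^3 · 23); the sign does not affect v_p). Step 3 — |x − y|_2 = 2^{-3} = 1/8.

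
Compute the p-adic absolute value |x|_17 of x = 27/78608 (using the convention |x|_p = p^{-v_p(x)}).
|27/78608|_17 = 4913

Step 1 — compute v_17(x) by factoring powers of 17 out of the numerator and denominator: v_17(27/78608) = -3. Step 2 — apply |x|_p = p^{-v_p(x)} = 17^{3} = 4913.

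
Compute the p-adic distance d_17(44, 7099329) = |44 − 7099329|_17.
d_17(44, 7099329) = 1/1419857

Step 1 — x − y = 44 − 7099329 = -7099285. Step 2 — v_17(-7099285) = 5 (factor: -7099285 = −(17^5 · 5); the sign does not affect v_p). Step 3 — |x − y|_17 = 17^{-5} = 1/1419857.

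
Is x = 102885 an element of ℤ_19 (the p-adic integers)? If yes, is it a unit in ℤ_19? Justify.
x ∈ ℤ_19 but not a unit; v_19(x) = 3 > 0

ℤ_19 = {x ∈ ℚ_19 : v_19(x) ≥ 0} and ℤ_19^× = {x ∈ ℤ_19 : v_19(x) = 0}. Here v_19(102885) = v_19(num) − v_19(den) = 3; compare against these criteria.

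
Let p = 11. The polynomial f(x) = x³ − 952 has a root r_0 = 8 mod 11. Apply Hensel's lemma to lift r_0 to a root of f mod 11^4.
r_3 = 10744 (mod 14641)

Hensel: r_{i+1} = r_i − f(r_i)/f′(r_i) mod 11^{i+2}, where f′(x) = 3x². Iterate:
  r_0 = 8 (mod 11)
  r_1 = 96 (mod 121)
  r_2 = 96 (mod 1331)
  r_3 = 10744 (mod 14641)
Final: r = 10744 with f(r) ≡ 0 mod 11^4.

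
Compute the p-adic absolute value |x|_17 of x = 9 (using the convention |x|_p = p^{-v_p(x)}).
|9|_17 = 1

Step 1 — compute v_17(x) by factoring powers of 17 out of the numerator and denominator: v_17(9) = 0. Step 2 — apply |x|_p = p^{-v_p(x)} = 17^{0} = 1.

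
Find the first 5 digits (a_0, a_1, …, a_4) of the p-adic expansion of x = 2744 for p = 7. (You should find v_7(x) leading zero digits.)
(a_0, …, a_4) = (0, 0, 0, 1, 1)

v_7(2744) = 3, so a_0 = ... = a_2 = 0. Factor out: x = 7^3 · u with u = 8 a unit in ℤ_7. Expand u iteratively via a_{v+i} = u_i mod 7, u_{i+1} = (u_i − a_{v+i})/7:
  u_0 = 8;  a_3 = 1;  u_1 = (u_0 − 1)/7 = 1
  u_1 = 1;  a_4 = 1;  u_2 = (u_1 − 1)/7 = 0
Digits: (0, 0, 0, 1, 1).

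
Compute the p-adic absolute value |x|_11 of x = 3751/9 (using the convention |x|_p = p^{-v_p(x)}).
|3751/9|_11 = 1/121

Step 1 — compute v_11(x) by factoring powers of 11 out of the numerator and denominator: v_11(3751/9) = 2. Step 2 — apply |x|_p = p^{-v_p(x)} = 11^{-2} = 1/121.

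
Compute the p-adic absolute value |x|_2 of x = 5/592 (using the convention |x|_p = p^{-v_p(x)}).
|5/592|_2 = 16

Step 1 — compute v_2(x) by factoring powers of 2 out of the numerator and denominator: v_2(5/592) = -4. Step 2 — apply |x|_p = p^{-v_p(x)} = 2^{4} = 16.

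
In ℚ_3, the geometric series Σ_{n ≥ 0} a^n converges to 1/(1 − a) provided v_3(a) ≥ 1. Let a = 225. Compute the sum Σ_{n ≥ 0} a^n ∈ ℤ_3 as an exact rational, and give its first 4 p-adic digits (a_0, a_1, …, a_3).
Σ a^n = 1/(1 − a) = -1/224;  first 4 digits = (1, 0, 1, 2)

v_3(a) = 2 ≥ 1, so the series converges in ℤ_3 to 1/(1 − a) = 1/(1 − 225) = -1/224. Expand this rational in ℤ_3: compute digits iteratively via d_i = x_i mod 3, x_{i+1} = (x_i − d_i)/3. The first 4 digits are (1, 0, 1, 2).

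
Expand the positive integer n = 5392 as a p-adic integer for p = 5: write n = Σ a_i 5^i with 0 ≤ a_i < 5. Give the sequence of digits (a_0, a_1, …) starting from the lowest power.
(a_0, a_1, …) = (2, 3, 0, 3, 3, 1)

Repeated division by 5 gives the digits low-to-high: 5392 = 2 + 3·5^1 + 3·5^3 + 3·5^4 + 1·5^5. Digit sequence: (2, 3, 0, 3, 3, 1).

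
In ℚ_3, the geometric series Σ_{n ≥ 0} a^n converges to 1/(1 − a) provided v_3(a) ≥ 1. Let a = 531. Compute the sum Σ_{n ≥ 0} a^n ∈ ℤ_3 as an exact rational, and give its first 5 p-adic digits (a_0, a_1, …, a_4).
Σ a^n = 1/(1 − a) = -1/530;  first 5 digits = (1, 0, 2, 1, 1)

v_3(a) = 2 ≥ 1, so the series converges in ℤ_3 to 1/(1 − a) = 1/(1 − 531) = -1/530. Expand this rational in ℤ_3: compute digits iteratively via d_i = x_i mod 3, x_{i+1} = (x_i − d_i)/3. The first 5 digits are (1, 0, 2, 1, 1).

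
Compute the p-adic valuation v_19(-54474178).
v_19(-54474178) = 5

v_19(n) is the largest exponent k such that 19^k divides n. Factor out: -54474178 = -19^5 · 22. (Sign doesn't affect v_p.) So v_19(-54474178) = 5.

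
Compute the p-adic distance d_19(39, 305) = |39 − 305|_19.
d_19(39, 305) = 1/19

Step 1 — x − y = 39 − 305 = -266. Step 2 — v_19(-266) = 1 (factor: -266 = −(19^1 · 14); the sign does not affect v_p). Step 3 — |x − y|_19 = 19^{-1} = 1/19.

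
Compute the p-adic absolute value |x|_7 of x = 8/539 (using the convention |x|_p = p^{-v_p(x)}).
|8/539|_7 = 49

Step 1 — compute v_7(x) by factoring powers of 7 out of the numerator and denominator: v_7(8/539) = -2. Step 2 — apply |x|_p = p^{-v_p(x)} = 7^{2} = 49.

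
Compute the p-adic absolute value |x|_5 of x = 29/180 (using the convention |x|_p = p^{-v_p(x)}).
|29/180|_5 = 5

Step 1 — compute v_5(x) by factoring powers of 5 out of the numerator and denominator: v_5(29/180) = -1. Step 2 — apply |x|_p = p^{-v_p(x)} = 5^{1} = 5.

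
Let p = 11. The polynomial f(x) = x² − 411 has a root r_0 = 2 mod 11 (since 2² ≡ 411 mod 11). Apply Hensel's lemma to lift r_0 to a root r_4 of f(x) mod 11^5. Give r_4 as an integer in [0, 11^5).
r_4 = 91247 (mod 161051)

Hensel's recurrence: r_{i+1} = r_i − f(r_i)·(f′(r_i))^{-1} mod 11^{i+2}, with f′(x) = 2x. Iterate:
  r_0 = 2 (mod 11)
  r_1 = 13 (mod 121)
  r_2 = 739 (mod 1331)
  r_3 = 3401 (mod 14641)
  r_4 = 91247 (mod 161051)
Final: r_4 = 91247, and one checks f(r_4) ≡ 0 mod 11^5.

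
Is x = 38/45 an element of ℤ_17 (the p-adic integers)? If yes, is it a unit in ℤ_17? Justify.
x ∈ ℤ_17^× (unit); v_17(x) = 0

ℤ_17 = {x ∈ ℚ_17 : v_17(x) ≥ 0} and ℤ_17^× = {x ∈ ℤ_17 : v_17(x) = 0}. Here v_17(38/45) = v_17(num) − v_17(den) = 0; compare against these criteria.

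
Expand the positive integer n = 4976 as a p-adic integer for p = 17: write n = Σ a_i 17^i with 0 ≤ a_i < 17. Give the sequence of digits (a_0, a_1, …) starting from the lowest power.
(a_0, a_1, …) = (12, 3, 0, 1)

Repeated division by 17 gives the digits low-to-high: 4976 = 12 + 3·17^1 + 1·17^3. Digit sequence: (12, 3, 0, 1).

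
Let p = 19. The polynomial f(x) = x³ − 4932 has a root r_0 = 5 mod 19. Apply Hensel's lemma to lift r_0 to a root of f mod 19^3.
r_2 = 3140 (mod 6859)

Hensel: r_{i+1} = r_i − f(r_i)/f′(r_i) mod 19^{i+2}, where f′(x) = 3x². Iterate:
  r_0 = 5 (mod 19)
  r_1 = 252 (mod 361)
  r_2 = 3140 (mod 6859)
Final: r = 3140 with f(r) ≡ 0 mod 19^3.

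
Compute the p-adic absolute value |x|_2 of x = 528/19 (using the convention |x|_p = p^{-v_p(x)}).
|528/19|_2 = 1/16

Step 1 — compute v_2(x) by factoring powers of 2 out of the numerator and denominator: v_2(528/19) = 4. Step 2 — apply |x|_p = p^{-v_p(x)} = 2^{-4} = 1/16.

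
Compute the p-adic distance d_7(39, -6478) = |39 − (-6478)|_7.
d_7(39, -6478) = 1/343

Step 1 — x − y = 39 − (-6478) = 6517. Step 2 — v_7(6517) = 3 (factor: 6517 = (7^3 · 19); the sign does not affect v_p). Step 3 — |x − y|_7 = 7^{-3} = 1/343.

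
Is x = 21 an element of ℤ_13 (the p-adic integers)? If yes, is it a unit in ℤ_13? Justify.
x ∈ ℤ_13^× (unit); v_13(x) = 0

ℤ_13 = {x ∈ ℚ_13 : v_13(x) ≥ 0} and ℤ_13^× = {x ∈ ℤ_13 : v_13(x) = 0}. Here v_13(21) = v_13(num) − v_13(den) = 0; compare against these criteria.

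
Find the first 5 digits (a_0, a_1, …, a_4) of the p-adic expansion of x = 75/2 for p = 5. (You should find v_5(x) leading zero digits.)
(a_0, …, a_4) = (0, 0, 4, 2, 2)

v_5(75/2) = 2, so a_0 = ... = a_1 = 0. Factor out: x = 5^2 · u with u = 3/2 a unit in ℤ_5. Expand u iteratively via a_{v+i} = u_i mod 5, u_{i+1} = (u_i − a_{v+i})/5:
  u_0 = 3/2;  a_2 = 4;  u_1 = (u_0 − 4)/5 = -1/2
  u_1 = -1/2;  a_3 = 2;  u_2 = (u_1 − 2)/5 = -1/2
  u_2 = -1/2;  a_4 = 2;  u_3 = (u_2 − 2)/5 = -1/2
Digits: (0, 0, 4, 2, 2).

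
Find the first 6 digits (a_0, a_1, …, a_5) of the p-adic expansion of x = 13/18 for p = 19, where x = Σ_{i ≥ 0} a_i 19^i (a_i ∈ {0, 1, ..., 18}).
(a_0, …, a_5) = (6, 5, 5, 5, 5, 5)

v_19(13/18) = 0 (numerator and denominator both coprime to 19), so x ∈ ℤ_19^×. Compute digits iteratively via a_i = x_i mod 19, x_{i+1} = (x_i − a_i)/19, with x_0 = x:
  x_0 = 13/18;  a_0 = 6;  x_1 = (x_0 − 6)/19 = -5/18
  x_1 = -5/18;  a_1 = 5;  x_2 = (x_1 − 5)/19 = -5/18
  x_2 = -5/18;  a_2 = 5;  x_3 = (x_2 − 5)/19 = -5/18
  x_3 = -5/18;  a_3 = 5;  x_4 = (x_3 − 5)/19 = -5/18
  x_4 = -5/18;  a_4 = 5;  x_5 = (x_4 − 5)/19 = -5/18
  x_5 = -5/18;  a_5 = 5;  x_6 = (x_5 − 5)/19 = -5/18
Digits: (6, 5, 5, 5, 5, 5).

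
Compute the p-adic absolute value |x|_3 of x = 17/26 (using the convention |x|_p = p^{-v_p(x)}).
|17/26|_3 = 1

Step 1 — compute v_3(x) by factoring powers of 3 out of the numerator and denominator: v_3(17/26) = 0. Step 2 — apply |x|_p = p^{-v_p(x)} = 3^{0} = 1.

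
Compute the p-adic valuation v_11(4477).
v_11(4477) = 2

v_11(n) is the largest exponent k such that 11^k divides n. Factor out: 4477 = 11^2 · 37. (Sign doesn't affect v_p.) So v_11(4477) = 2.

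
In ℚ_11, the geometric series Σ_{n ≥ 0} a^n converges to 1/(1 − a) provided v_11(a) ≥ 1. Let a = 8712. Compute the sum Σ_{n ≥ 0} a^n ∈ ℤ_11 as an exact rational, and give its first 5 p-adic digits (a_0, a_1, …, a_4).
Σ a^n = 1/(1 − a) = -1/8711;  first 5 digits = (1, 0, 6, 6, 3)

v_11(a) = 2 ≥ 1, so the series converges in ℤ_11 to 1/(1 − a) = 1/(1 − 8712) = -1/8711. Expand this rational in ℤ_11: compute digits iteratively via d_i = x_i mod 11, x_{i+1} = (x_i − d_i)/11. The first 5 digits are (1, 0, 6, 6, 3).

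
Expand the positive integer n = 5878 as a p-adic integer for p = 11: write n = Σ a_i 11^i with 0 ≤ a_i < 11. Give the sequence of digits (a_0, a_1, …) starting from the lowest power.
(a_0, a_1, …) = (4, 6, 4, 4)

Repeated division by 11 gives the digits low-to-high: 5878 = 4 + 6·11^1 + 4·11^2 + 4·11^3. Digit sequence: (4, 6, 4, 4).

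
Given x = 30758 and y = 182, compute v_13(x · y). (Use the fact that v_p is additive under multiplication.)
v_13(5597956) = 4

v_p(x) = 3 (factor: 30758 = 13^3 · 14); v_p(y) = 1 (factor: 182 = 13^1 · 14). Additivity: v_p(xy) = v_p(x) + v_p(y) = 3 + 1 = 4. (Direct check: xy = 5597956 = 13^4 · (196).)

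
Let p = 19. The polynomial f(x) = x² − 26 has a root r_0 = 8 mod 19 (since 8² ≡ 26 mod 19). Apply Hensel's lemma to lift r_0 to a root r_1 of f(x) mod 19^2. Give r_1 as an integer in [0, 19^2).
r_1 = 141 (mod 361)

Hensel's recurrence: r_{i+1} = r_i − f(r_i)·(f′(r_i))^{-1} mod 19^{i+2}, with f′(x) = 2x. Iterate:
  r_0 = 8 (mod 19)
  r_1 = 141 (mod 361)
Final: r_1 = 141, and one checks f(r_1) ≡ 0 mod 19^2.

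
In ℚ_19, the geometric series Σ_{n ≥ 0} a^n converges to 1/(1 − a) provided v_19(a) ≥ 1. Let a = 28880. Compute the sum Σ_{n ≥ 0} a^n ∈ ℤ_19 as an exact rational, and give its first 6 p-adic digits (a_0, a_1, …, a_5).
Σ a^n = 1/(1 − a) = -1/28879;  first 6 digits = (1, 0, 4, 4, 16, 13)

v_19(a) = 2 ≥ 1, so the series converges in ℤ_19 to 1/(1 − a) = 1/(1 − 28880) = -1/28879. Expand this rational in ℤ_19: compute digits iteratively via d_i = x_i mod 19, x_{i+1} = (x_i − d_i)/19. The first 6 digits are (1, 0, 4, 4, 16, 13).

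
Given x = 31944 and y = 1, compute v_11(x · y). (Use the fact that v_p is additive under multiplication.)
v_11(31944) = 3

v_p(x) = 3 (factor: 31944 = 11^3 · 24); v_p(y) = 0 (factor: 1 = 11^0 · 1). Additivity: v_p(xy) = v_p(x) + v_p(y) = 3 + 0 = 3. (Direct check: xy = 31944 = 11^3 · (24).)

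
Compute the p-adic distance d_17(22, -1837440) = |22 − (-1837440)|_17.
d_17(22, -1837440) = 1/83521

Step 1 — x − y = 22 − (-1837440) = 1837462. Step 2 — v_17(1837462) = 4 (factor: 1837462 = (17^4 · 22); the sign does not affect v_p). Step 3 — |x − y|_17 = 17^{-4} = 1/83521.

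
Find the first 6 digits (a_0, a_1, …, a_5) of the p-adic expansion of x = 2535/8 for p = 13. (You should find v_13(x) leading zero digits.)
(a_0, …, a_5) = (0, 0, 10, 1, 8, 1)

v_13(2535/8) = 2, so a_0 = ... = a_1 = 0. Factor out: x = 13^2 · u with u = 15/8 a unit in ℤ_13. Expand u iteratively via a_{v+i} = u_i mod 13, u_{i+1} = (u_i − a_{v+i})/13:
  u_0 = 15/8;  a_2 = 10;  u_1 = (u_0 − 10)/13 = -5/8
  u_1 = -5/8;  a_3 = 1;  u_2 = (u_1 − 1)/13 = -1/8
  u_2 = -1/8;  a_4 = 8;  u_3 = (u_2 − 8)/13 = -5/8
  u_3 = -5/8;  a_5 = 1;  u_4 = (u_3 − 1)/13 = -1/8
Digits: (0, 0, 10, 1, 8, 1).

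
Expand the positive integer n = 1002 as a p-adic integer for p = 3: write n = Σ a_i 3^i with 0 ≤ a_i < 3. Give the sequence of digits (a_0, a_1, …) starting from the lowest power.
(a_0, a_1, …) = (0, 1, 0, 1, 0, 1, 1)

Repeated division by 3 gives the digits low-to-high: 1002 = 1·3^1 + 1·3^3 + 1·3^5 + 1·3^6. Digit sequence: (0, 1, 0, 1, 0, 1, 1).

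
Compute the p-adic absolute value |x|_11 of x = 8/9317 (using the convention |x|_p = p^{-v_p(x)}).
|8/9317|_11 = 1331

Step 1 — compute v_11(x) by factoring powers of 11 out of the numerator and denominator: v_11(8/9317) = -3. Step 2 — apply |x|_p = p^{-v_p(x)} = 11^{3} = 1331.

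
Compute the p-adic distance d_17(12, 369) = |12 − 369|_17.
d_17(12, 369) = 1/17

Step 1 — x − y = 12 − 369 = -357. Step 2 — v_17(-357) = 1 (factor: -357 = −(17^1 · 21); the sign does not affect v_p). Step 3 — |x − y|_17 = 17^{-1} = 1/17.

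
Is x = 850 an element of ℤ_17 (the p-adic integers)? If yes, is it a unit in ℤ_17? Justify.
x ∈ ℤ_17 but not a unit; v_17(x) = 1 > 0

ℤ_17 = {x ∈ ℚ_17 : v_17(x) ≥ 0} and ℤ_17^× = {x ∈ ℤ_17 : v_17(x) = 0}. Here v_17(850) = v_17(num) − v_17(den) = 1; compare against these criteria.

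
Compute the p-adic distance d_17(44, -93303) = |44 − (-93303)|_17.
d_17(44, -93303) = 1/4913

Step 1 — x − y = 44 − (-93303) = 93347. Step 2 — v_17(93347) = 3 (factor: 93347 = (17^3 · 19); the sign does not affect v_p). Step 3 — |x − y|_17 = 17^{-3} = 1/4913.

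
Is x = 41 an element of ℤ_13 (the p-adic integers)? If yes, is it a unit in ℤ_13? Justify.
x ∈ ℤ_13^× (unit); v_13(x) = 0

ℤ_13 = {x ∈ ℚ_13 : v_13(x) ≥ 0} and ℤ_13^× = {x ∈ ℤ_13 : v_13(x) = 0}. Here v_13(41) = v_13(num) − v_13(den) = 0; compare against these criteria.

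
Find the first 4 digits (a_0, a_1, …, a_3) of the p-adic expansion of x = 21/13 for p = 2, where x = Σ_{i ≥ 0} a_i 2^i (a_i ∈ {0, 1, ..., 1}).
(a_0, …, a_3) = (1, 0, 0, 1)

v_2(21/13) = 0 (numerator and denominator both coprime to 2), so x ∈ ℤ_2^×. Compute digits iteratively via a_i = x_i mod 2, x_{i+1} = (x_i − a_i)/2, with x_0 = x:
  x_0 = 21/13;  a_0 = 1;  x_1 = (x_0 − 1)/2 = 4/13
  x_1 = 4/13;  a_1 = 0;  x_2 = (x_1 − 0)/2 = 2/13
  x_2 = 2/13;  a_2 = 0;  x_3 = (x_2 − 0)/2 = 1/13
  x_3 = 1/13;  a_3 = 1;  x_4 = (x_3 − 1)/2 = -6/13
Digits: (1, 0, 0, 1).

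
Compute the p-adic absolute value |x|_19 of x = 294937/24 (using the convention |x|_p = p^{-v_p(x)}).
|294937/24|_19 = 1/6859

Step 1 — compute v_19(x) by factoring powers of 19 out of the numerator and denominator: v_19(294937/24) = 3. Step 2 — apply |x|_p = p^{-v_p(x)} = 19^{-3} = 1/6859.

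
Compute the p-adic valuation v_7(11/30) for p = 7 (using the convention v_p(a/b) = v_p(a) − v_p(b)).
v_7(11/30) = 0

Factor powers of 7 from the numerator and denominator of the reduced fraction: 11 = 7^0 · 11 and 30 = 7^0 · 30. Apply v_p(a/b) = v_p(a) − v_p(b): v_7(11/30) = 0 − 0 = 0.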